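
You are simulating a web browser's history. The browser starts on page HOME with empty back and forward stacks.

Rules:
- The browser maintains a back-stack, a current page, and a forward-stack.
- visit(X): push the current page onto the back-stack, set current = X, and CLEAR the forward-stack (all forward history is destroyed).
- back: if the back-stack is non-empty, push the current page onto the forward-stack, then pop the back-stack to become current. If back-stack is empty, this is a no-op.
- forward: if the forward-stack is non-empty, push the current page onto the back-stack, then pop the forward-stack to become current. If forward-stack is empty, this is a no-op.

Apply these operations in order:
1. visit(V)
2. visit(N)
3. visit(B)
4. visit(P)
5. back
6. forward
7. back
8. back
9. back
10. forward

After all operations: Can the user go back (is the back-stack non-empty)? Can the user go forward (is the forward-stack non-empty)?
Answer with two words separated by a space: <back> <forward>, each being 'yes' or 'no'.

Answer: yes yes

Derivation:
After 1 (visit(V)): cur=V back=1 fwd=0
After 2 (visit(N)): cur=N back=2 fwd=0
After 3 (visit(B)): cur=B back=3 fwd=0
After 4 (visit(P)): cur=P back=4 fwd=0
After 5 (back): cur=B back=3 fwd=1
After 6 (forward): cur=P back=4 fwd=0
After 7 (back): cur=B back=3 fwd=1
After 8 (back): cur=N back=2 fwd=2
After 9 (back): cur=V back=1 fwd=3
After 10 (forward): cur=N back=2 fwd=2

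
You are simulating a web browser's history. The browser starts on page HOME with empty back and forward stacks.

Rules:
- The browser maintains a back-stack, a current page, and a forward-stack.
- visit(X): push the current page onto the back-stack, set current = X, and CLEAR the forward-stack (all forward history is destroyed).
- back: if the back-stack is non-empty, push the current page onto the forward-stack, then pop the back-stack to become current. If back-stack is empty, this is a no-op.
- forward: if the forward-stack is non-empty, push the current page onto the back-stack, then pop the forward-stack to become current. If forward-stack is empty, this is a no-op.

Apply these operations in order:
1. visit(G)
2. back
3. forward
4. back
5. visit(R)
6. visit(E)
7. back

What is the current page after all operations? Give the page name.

After 1 (visit(G)): cur=G back=1 fwd=0
After 2 (back): cur=HOME back=0 fwd=1
After 3 (forward): cur=G back=1 fwd=0
After 4 (back): cur=HOME back=0 fwd=1
After 5 (visit(R)): cur=R back=1 fwd=0
After 6 (visit(E)): cur=E back=2 fwd=0
After 7 (back): cur=R back=1 fwd=1

Answer: R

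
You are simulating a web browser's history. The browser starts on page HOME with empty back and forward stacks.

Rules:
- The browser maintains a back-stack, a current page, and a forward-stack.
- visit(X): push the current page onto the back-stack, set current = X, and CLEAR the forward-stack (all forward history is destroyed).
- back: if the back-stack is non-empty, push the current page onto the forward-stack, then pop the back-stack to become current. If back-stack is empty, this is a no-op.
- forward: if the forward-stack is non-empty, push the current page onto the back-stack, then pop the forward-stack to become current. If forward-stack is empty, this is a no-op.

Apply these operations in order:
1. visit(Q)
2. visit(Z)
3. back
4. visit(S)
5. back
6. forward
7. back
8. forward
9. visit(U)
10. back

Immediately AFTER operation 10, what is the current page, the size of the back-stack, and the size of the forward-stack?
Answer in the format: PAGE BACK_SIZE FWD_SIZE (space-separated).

After 1 (visit(Q)): cur=Q back=1 fwd=0
After 2 (visit(Z)): cur=Z back=2 fwd=0
After 3 (back): cur=Q back=1 fwd=1
After 4 (visit(S)): cur=S back=2 fwd=0
After 5 (back): cur=Q back=1 fwd=1
After 6 (forward): cur=S back=2 fwd=0
After 7 (back): cur=Q back=1 fwd=1
After 8 (forward): cur=S back=2 fwd=0
After 9 (visit(U)): cur=U back=3 fwd=0
After 10 (back): cur=S back=2 fwd=1

S 2 1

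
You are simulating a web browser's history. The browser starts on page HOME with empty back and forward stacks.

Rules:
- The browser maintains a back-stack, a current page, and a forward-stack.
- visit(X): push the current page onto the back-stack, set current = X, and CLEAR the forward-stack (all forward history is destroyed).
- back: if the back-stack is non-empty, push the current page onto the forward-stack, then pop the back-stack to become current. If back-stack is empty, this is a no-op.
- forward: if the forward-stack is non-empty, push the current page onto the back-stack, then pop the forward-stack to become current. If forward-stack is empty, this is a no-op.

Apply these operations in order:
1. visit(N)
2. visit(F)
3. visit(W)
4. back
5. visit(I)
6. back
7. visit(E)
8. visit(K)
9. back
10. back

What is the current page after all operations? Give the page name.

After 1 (visit(N)): cur=N back=1 fwd=0
After 2 (visit(F)): cur=F back=2 fwd=0
After 3 (visit(W)): cur=W back=3 fwd=0
After 4 (back): cur=F back=2 fwd=1
After 5 (visit(I)): cur=I back=3 fwd=0
After 6 (back): cur=F back=2 fwd=1
After 7 (visit(E)): cur=E back=3 fwd=0
After 8 (visit(K)): cur=K back=4 fwd=0
After 9 (back): cur=E back=3 fwd=1
After 10 (back): cur=F back=2 fwd=2

Answer: F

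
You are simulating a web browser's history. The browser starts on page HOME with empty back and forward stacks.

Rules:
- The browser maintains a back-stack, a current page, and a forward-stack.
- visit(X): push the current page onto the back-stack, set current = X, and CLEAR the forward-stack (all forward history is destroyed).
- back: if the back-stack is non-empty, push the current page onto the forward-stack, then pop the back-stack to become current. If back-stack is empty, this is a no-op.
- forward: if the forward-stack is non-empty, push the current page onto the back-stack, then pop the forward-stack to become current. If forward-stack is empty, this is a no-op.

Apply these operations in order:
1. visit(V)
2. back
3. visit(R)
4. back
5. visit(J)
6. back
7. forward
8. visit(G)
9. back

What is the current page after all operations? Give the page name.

Answer: J

Derivation:
After 1 (visit(V)): cur=V back=1 fwd=0
After 2 (back): cur=HOME back=0 fwd=1
After 3 (visit(R)): cur=R back=1 fwd=0
After 4 (back): cur=HOME back=0 fwd=1
After 5 (visit(J)): cur=J back=1 fwd=0
After 6 (back): cur=HOME back=0 fwd=1
After 7 (forward): cur=J back=1 fwd=0
After 8 (visit(G)): cur=G back=2 fwd=0
After 9 (back): cur=J back=1 fwd=1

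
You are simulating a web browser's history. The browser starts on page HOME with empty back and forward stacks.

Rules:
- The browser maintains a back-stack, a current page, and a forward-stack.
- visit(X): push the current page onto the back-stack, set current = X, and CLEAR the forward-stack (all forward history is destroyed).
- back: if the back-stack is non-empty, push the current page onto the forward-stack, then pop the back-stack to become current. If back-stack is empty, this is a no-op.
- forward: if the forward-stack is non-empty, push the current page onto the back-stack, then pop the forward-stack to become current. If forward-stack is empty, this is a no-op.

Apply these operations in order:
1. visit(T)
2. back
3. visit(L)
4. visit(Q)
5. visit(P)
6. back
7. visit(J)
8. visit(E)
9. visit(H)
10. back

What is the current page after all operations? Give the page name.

Answer: E

Derivation:
After 1 (visit(T)): cur=T back=1 fwd=0
After 2 (back): cur=HOME back=0 fwd=1
After 3 (visit(L)): cur=L back=1 fwd=0
After 4 (visit(Q)): cur=Q back=2 fwd=0
After 5 (visit(P)): cur=P back=3 fwd=0
After 6 (back): cur=Q back=2 fwd=1
After 7 (visit(J)): cur=J back=3 fwd=0
After 8 (visit(E)): cur=E back=4 fwd=0
After 9 (visit(H)): cur=H back=5 fwd=0
After 10 (back): cur=E back=4 fwd=1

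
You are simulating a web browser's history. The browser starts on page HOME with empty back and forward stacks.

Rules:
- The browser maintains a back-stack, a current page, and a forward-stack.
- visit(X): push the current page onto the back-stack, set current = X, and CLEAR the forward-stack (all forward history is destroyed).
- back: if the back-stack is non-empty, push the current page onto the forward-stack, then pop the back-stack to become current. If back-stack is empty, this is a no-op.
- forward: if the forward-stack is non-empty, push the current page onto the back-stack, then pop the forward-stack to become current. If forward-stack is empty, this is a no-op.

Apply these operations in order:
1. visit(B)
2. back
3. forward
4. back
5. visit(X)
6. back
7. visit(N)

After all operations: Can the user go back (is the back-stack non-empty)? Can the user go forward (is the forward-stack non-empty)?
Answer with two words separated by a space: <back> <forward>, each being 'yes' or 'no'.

After 1 (visit(B)): cur=B back=1 fwd=0
After 2 (back): cur=HOME back=0 fwd=1
After 3 (forward): cur=B back=1 fwd=0
After 4 (back): cur=HOME back=0 fwd=1
After 5 (visit(X)): cur=X back=1 fwd=0
After 6 (back): cur=HOME back=0 fwd=1
After 7 (visit(N)): cur=N back=1 fwd=0

Answer: yes no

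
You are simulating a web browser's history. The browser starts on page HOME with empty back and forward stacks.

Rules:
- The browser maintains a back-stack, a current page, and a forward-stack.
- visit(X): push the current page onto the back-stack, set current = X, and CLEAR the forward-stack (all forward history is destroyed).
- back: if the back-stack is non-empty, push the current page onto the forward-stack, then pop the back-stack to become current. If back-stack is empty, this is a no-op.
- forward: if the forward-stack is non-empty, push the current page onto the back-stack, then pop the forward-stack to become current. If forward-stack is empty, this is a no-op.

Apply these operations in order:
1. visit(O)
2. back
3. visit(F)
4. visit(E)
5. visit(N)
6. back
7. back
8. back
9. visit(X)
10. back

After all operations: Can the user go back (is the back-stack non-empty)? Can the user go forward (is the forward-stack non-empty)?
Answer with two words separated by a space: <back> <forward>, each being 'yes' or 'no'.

Answer: no yes

Derivation:
After 1 (visit(O)): cur=O back=1 fwd=0
After 2 (back): cur=HOME back=0 fwd=1
After 3 (visit(F)): cur=F back=1 fwd=0
After 4 (visit(E)): cur=E back=2 fwd=0
After 5 (visit(N)): cur=N back=3 fwd=0
After 6 (back): cur=E back=2 fwd=1
After 7 (back): cur=F back=1 fwd=2
After 8 (back): cur=HOME back=0 fwd=3
After 9 (visit(X)): cur=X back=1 fwd=0
After 10 (back): cur=HOME back=0 fwd=1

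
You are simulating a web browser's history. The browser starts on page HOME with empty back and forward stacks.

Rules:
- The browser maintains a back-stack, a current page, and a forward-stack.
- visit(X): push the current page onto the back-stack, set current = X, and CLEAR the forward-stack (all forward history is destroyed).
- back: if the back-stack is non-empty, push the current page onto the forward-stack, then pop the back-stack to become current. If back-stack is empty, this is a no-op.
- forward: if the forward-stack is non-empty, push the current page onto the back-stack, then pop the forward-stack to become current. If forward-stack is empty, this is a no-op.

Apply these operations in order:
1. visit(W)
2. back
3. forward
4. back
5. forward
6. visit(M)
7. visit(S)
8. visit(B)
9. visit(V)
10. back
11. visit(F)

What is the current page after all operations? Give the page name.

Answer: F

Derivation:
After 1 (visit(W)): cur=W back=1 fwd=0
After 2 (back): cur=HOME back=0 fwd=1
After 3 (forward): cur=W back=1 fwd=0
After 4 (back): cur=HOME back=0 fwd=1
After 5 (forward): cur=W back=1 fwd=0
After 6 (visit(M)): cur=M back=2 fwd=0
After 7 (visit(S)): cur=S back=3 fwd=0
After 8 (visit(B)): cur=B back=4 fwd=0
After 9 (visit(V)): cur=V back=5 fwd=0
After 10 (back): cur=B back=4 fwd=1
After 11 (visit(F)): cur=F back=5 fwd=0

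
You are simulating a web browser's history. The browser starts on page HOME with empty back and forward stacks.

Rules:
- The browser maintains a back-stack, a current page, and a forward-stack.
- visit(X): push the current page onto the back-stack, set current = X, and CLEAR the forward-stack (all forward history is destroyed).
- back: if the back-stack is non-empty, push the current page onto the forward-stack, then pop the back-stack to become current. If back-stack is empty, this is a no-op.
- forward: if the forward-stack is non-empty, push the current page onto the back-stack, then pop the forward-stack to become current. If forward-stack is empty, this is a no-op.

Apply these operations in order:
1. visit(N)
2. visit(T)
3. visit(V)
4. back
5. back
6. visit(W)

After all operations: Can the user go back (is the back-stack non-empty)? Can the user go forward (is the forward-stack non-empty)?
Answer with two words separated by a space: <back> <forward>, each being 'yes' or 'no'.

Answer: yes no

Derivation:
After 1 (visit(N)): cur=N back=1 fwd=0
After 2 (visit(T)): cur=T back=2 fwd=0
After 3 (visit(V)): cur=V back=3 fwd=0
After 4 (back): cur=T back=2 fwd=1
After 5 (back): cur=N back=1 fwd=2
After 6 (visit(W)): cur=W back=2 fwd=0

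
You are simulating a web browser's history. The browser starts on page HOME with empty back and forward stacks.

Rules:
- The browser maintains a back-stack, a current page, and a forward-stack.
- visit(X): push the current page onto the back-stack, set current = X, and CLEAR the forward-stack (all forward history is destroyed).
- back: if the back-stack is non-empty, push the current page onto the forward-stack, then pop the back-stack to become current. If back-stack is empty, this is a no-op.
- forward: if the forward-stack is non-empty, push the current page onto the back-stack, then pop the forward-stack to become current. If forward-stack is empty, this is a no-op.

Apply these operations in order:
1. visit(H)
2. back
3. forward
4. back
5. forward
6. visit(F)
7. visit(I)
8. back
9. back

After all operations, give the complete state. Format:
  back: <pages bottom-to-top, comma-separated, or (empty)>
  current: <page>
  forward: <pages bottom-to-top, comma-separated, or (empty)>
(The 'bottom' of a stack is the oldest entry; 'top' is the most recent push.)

Answer: back: HOME
current: H
forward: I,F

Derivation:
After 1 (visit(H)): cur=H back=1 fwd=0
After 2 (back): cur=HOME back=0 fwd=1
After 3 (forward): cur=H back=1 fwd=0
After 4 (back): cur=HOME back=0 fwd=1
After 5 (forward): cur=H back=1 fwd=0
After 6 (visit(F)): cur=F back=2 fwd=0
After 7 (visit(I)): cur=I back=3 fwd=0
After 8 (back): cur=F back=2 fwd=1
After 9 (back): cur=H back=1 fwd=2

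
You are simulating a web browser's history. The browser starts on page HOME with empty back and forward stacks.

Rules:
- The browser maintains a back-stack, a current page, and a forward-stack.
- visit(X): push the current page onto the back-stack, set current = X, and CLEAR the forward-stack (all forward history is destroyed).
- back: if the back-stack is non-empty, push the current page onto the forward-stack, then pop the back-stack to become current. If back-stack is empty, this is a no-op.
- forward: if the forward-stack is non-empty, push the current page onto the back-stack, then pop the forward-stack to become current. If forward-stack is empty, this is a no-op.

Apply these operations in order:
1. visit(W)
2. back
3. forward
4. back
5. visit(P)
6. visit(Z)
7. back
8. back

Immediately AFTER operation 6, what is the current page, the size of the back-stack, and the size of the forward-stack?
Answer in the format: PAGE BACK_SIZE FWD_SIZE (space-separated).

After 1 (visit(W)): cur=W back=1 fwd=0
After 2 (back): cur=HOME back=0 fwd=1
After 3 (forward): cur=W back=1 fwd=0
After 4 (back): cur=HOME back=0 fwd=1
After 5 (visit(P)): cur=P back=1 fwd=0
After 6 (visit(Z)): cur=Z back=2 fwd=0

Z 2 0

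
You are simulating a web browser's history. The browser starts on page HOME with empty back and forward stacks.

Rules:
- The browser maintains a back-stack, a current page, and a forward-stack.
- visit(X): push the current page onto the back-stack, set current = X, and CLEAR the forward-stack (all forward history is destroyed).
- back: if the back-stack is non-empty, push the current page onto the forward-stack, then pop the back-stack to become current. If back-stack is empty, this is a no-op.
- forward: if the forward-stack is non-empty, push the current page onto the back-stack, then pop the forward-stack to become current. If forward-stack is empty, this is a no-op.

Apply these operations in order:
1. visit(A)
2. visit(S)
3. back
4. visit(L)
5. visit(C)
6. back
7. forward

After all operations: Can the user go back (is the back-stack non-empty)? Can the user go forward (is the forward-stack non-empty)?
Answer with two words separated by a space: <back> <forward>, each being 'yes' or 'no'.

After 1 (visit(A)): cur=A back=1 fwd=0
After 2 (visit(S)): cur=S back=2 fwd=0
After 3 (back): cur=A back=1 fwd=1
After 4 (visit(L)): cur=L back=2 fwd=0
After 5 (visit(C)): cur=C back=3 fwd=0
After 6 (back): cur=L back=2 fwd=1
After 7 (forward): cur=C back=3 fwd=0

Answer: yes no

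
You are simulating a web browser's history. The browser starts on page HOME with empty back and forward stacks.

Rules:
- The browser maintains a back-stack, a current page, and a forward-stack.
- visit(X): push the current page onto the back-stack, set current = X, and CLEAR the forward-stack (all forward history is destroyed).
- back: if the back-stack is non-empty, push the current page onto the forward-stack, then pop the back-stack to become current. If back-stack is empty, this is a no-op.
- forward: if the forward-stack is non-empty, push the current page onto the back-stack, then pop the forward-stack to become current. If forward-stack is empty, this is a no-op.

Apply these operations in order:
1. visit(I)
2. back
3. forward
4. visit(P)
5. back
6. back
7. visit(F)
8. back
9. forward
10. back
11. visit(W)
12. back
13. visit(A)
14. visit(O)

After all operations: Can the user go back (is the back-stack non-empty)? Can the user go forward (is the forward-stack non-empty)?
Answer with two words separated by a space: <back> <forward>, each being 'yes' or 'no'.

Answer: yes no

Derivation:
After 1 (visit(I)): cur=I back=1 fwd=0
After 2 (back): cur=HOME back=0 fwd=1
After 3 (forward): cur=I back=1 fwd=0
After 4 (visit(P)): cur=P back=2 fwd=0
After 5 (back): cur=I back=1 fwd=1
After 6 (back): cur=HOME back=0 fwd=2
After 7 (visit(F)): cur=F back=1 fwd=0
After 8 (back): cur=HOME back=0 fwd=1
After 9 (forward): cur=F back=1 fwd=0
After 10 (back): cur=HOME back=0 fwd=1
After 11 (visit(W)): cur=W back=1 fwd=0
After 12 (back): cur=HOME back=0 fwd=1
After 13 (visit(A)): cur=A back=1 fwd=0
After 14 (visit(O)): cur=O back=2 fwd=0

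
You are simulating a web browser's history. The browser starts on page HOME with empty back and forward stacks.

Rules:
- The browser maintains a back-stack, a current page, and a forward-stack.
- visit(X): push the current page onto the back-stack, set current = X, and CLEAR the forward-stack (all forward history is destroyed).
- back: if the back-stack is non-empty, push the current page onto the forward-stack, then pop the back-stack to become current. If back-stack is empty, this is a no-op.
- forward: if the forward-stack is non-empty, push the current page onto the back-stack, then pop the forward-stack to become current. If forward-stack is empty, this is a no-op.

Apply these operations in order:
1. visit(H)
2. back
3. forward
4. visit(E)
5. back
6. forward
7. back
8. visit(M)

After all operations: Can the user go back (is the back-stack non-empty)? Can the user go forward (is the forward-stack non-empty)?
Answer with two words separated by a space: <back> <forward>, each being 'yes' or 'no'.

After 1 (visit(H)): cur=H back=1 fwd=0
After 2 (back): cur=HOME back=0 fwd=1
After 3 (forward): cur=H back=1 fwd=0
After 4 (visit(E)): cur=E back=2 fwd=0
After 5 (back): cur=H back=1 fwd=1
After 6 (forward): cur=E back=2 fwd=0
After 7 (back): cur=H back=1 fwd=1
After 8 (visit(M)): cur=M back=2 fwd=0

Answer: yes no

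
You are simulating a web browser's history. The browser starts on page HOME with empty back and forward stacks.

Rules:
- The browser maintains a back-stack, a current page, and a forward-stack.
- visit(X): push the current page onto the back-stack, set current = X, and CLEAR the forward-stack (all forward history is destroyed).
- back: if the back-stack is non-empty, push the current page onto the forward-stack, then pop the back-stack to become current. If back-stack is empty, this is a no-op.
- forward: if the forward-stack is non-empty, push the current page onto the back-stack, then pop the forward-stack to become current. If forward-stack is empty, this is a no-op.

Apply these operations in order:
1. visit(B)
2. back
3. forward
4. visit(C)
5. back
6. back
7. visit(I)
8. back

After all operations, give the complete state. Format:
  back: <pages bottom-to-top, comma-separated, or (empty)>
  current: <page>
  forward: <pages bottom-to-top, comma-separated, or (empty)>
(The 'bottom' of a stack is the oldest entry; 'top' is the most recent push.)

After 1 (visit(B)): cur=B back=1 fwd=0
After 2 (back): cur=HOME back=0 fwd=1
After 3 (forward): cur=B back=1 fwd=0
After 4 (visit(C)): cur=C back=2 fwd=0
After 5 (back): cur=B back=1 fwd=1
After 6 (back): cur=HOME back=0 fwd=2
After 7 (visit(I)): cur=I back=1 fwd=0
After 8 (back): cur=HOME back=0 fwd=1

Answer: back: (empty)
current: HOME
forward: I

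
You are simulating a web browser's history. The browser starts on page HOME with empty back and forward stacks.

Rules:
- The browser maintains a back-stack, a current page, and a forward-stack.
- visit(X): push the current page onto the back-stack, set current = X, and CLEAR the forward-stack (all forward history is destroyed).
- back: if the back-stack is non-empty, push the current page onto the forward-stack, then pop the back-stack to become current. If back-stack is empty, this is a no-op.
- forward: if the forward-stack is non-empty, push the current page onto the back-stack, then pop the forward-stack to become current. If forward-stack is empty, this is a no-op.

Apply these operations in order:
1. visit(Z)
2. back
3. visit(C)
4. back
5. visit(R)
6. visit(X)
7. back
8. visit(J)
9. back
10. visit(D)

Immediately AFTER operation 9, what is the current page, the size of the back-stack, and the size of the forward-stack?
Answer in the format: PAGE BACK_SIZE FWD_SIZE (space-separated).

After 1 (visit(Z)): cur=Z back=1 fwd=0
After 2 (back): cur=HOME back=0 fwd=1
After 3 (visit(C)): cur=C back=1 fwd=0
After 4 (back): cur=HOME back=0 fwd=1
After 5 (visit(R)): cur=R back=1 fwd=0
After 6 (visit(X)): cur=X back=2 fwd=0
After 7 (back): cur=R back=1 fwd=1
After 8 (visit(J)): cur=J back=2 fwd=0
After 9 (back): cur=R back=1 fwd=1

R 1 1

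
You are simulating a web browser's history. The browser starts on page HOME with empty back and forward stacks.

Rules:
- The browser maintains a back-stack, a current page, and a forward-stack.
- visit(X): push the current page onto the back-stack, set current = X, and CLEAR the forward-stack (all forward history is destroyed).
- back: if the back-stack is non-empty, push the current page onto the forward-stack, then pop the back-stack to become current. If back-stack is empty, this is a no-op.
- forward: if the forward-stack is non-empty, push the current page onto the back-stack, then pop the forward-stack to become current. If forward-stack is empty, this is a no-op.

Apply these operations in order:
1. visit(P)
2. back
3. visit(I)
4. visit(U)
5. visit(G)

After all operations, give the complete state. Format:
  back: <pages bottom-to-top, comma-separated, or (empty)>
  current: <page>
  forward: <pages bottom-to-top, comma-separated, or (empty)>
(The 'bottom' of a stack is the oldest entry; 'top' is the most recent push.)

After 1 (visit(P)): cur=P back=1 fwd=0
After 2 (back): cur=HOME back=0 fwd=1
After 3 (visit(I)): cur=I back=1 fwd=0
After 4 (visit(U)): cur=U back=2 fwd=0
After 5 (visit(G)): cur=G back=3 fwd=0

Answer: back: HOME,I,U
current: G
forward: (empty)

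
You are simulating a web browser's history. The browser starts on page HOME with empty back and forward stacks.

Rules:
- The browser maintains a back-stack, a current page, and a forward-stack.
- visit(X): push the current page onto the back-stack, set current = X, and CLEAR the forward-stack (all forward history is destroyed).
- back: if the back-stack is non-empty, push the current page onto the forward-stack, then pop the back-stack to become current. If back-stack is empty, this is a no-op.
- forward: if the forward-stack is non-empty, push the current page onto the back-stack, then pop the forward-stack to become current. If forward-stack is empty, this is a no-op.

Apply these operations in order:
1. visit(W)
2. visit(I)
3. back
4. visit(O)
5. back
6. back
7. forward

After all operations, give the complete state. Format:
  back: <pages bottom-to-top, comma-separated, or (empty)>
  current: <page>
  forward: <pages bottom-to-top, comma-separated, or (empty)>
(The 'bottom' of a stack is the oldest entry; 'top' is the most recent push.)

Answer: back: HOME
current: W
forward: O

Derivation:
After 1 (visit(W)): cur=W back=1 fwd=0
After 2 (visit(I)): cur=I back=2 fwd=0
After 3 (back): cur=W back=1 fwd=1
After 4 (visit(O)): cur=O back=2 fwd=0
After 5 (back): cur=W back=1 fwd=1
After 6 (back): cur=HOME back=0 fwd=2
After 7 (forward): cur=W back=1 fwd=1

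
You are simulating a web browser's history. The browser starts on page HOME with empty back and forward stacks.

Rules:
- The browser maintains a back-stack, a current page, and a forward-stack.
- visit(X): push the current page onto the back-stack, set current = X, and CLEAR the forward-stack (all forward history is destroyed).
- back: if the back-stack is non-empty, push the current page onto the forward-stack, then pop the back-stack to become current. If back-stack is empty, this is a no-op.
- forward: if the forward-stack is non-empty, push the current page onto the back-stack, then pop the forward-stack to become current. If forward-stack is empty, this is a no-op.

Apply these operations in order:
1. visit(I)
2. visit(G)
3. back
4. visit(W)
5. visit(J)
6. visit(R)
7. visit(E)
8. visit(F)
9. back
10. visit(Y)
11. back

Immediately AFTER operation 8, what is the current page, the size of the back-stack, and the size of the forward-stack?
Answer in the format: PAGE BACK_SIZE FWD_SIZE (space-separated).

After 1 (visit(I)): cur=I back=1 fwd=0
After 2 (visit(G)): cur=G back=2 fwd=0
After 3 (back): cur=I back=1 fwd=1
After 4 (visit(W)): cur=W back=2 fwd=0
After 5 (visit(J)): cur=J back=3 fwd=0
After 6 (visit(R)): cur=R back=4 fwd=0
After 7 (visit(E)): cur=E back=5 fwd=0
After 8 (visit(F)): cur=F back=6 fwd=0

F 6 0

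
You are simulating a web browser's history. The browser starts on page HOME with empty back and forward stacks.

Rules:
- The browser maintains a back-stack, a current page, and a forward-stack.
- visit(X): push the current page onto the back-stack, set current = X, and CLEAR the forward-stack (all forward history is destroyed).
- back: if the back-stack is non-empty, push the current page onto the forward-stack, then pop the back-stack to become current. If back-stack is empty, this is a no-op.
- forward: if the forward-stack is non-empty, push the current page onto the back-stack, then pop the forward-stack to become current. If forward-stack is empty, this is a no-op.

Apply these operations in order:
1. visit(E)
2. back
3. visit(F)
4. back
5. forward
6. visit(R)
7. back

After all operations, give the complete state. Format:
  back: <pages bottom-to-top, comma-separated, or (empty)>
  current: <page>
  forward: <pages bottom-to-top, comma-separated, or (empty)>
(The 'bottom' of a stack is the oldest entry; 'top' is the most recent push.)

After 1 (visit(E)): cur=E back=1 fwd=0
After 2 (back): cur=HOME back=0 fwd=1
After 3 (visit(F)): cur=F back=1 fwd=0
After 4 (back): cur=HOME back=0 fwd=1
After 5 (forward): cur=F back=1 fwd=0
After 6 (visit(R)): cur=R back=2 fwd=0
After 7 (back): cur=F back=1 fwd=1

Answer: back: HOME
current: F
forward: R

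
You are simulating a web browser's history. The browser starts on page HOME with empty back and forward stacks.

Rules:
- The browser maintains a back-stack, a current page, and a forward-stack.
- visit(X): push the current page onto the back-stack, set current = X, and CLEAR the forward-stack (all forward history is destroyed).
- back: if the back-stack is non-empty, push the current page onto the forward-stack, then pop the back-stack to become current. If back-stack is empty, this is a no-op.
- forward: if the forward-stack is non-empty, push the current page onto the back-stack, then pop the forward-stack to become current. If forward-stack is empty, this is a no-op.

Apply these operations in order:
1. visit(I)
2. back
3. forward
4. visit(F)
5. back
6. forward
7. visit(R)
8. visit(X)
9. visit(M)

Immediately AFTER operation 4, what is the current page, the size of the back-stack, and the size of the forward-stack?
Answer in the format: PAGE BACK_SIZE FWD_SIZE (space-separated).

After 1 (visit(I)): cur=I back=1 fwd=0
After 2 (back): cur=HOME back=0 fwd=1
After 3 (forward): cur=I back=1 fwd=0
After 4 (visit(F)): cur=F back=2 fwd=0

F 2 0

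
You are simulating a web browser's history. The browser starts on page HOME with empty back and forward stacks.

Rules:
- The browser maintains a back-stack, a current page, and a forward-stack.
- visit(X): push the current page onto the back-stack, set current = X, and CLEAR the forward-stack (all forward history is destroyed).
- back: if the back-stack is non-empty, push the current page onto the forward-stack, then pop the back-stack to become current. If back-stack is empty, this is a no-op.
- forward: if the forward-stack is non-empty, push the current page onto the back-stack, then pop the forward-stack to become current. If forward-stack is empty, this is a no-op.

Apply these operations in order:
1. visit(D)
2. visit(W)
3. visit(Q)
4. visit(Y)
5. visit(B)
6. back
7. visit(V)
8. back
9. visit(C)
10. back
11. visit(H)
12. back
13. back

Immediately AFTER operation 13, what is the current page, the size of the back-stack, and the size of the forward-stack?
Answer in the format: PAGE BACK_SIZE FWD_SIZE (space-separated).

After 1 (visit(D)): cur=D back=1 fwd=0
After 2 (visit(W)): cur=W back=2 fwd=0
After 3 (visit(Q)): cur=Q back=3 fwd=0
After 4 (visit(Y)): cur=Y back=4 fwd=0
After 5 (visit(B)): cur=B back=5 fwd=0
After 6 (back): cur=Y back=4 fwd=1
After 7 (visit(V)): cur=V back=5 fwd=0
After 8 (back): cur=Y back=4 fwd=1
After 9 (visit(C)): cur=C back=5 fwd=0
After 10 (back): cur=Y back=4 fwd=1
After 11 (visit(H)): cur=H back=5 fwd=0
After 12 (back): cur=Y back=4 fwd=1
After 13 (back): cur=Q back=3 fwd=2

Q 3 2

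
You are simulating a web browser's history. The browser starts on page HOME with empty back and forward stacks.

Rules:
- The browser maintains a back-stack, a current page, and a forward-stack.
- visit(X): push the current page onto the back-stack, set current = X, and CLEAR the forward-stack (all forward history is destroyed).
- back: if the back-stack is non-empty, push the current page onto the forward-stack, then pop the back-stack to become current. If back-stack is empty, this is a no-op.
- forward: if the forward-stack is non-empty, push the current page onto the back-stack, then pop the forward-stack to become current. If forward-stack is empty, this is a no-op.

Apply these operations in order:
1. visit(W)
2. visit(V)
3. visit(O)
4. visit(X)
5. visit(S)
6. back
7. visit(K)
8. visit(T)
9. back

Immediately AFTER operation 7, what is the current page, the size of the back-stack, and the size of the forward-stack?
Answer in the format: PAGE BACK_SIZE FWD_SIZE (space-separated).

After 1 (visit(W)): cur=W back=1 fwd=0
After 2 (visit(V)): cur=V back=2 fwd=0
After 3 (visit(O)): cur=O back=3 fwd=0
After 4 (visit(X)): cur=X back=4 fwd=0
After 5 (visit(S)): cur=S back=5 fwd=0
After 6 (back): cur=X back=4 fwd=1
After 7 (visit(K)): cur=K back=5 fwd=0

K 5 0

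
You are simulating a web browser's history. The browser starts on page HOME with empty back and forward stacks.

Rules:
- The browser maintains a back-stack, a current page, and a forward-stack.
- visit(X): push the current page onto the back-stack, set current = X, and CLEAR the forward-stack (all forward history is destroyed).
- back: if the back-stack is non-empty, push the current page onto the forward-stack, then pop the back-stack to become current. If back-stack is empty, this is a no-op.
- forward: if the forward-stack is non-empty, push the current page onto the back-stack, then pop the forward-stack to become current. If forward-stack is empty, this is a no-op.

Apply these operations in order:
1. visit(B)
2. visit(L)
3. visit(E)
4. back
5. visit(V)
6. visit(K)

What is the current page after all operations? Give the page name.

Answer: K

Derivation:
After 1 (visit(B)): cur=B back=1 fwd=0
After 2 (visit(L)): cur=L back=2 fwd=0
After 3 (visit(E)): cur=E back=3 fwd=0
After 4 (back): cur=L back=2 fwd=1
After 5 (visit(V)): cur=V back=3 fwd=0
After 6 (visit(K)): cur=K back=4 fwd=0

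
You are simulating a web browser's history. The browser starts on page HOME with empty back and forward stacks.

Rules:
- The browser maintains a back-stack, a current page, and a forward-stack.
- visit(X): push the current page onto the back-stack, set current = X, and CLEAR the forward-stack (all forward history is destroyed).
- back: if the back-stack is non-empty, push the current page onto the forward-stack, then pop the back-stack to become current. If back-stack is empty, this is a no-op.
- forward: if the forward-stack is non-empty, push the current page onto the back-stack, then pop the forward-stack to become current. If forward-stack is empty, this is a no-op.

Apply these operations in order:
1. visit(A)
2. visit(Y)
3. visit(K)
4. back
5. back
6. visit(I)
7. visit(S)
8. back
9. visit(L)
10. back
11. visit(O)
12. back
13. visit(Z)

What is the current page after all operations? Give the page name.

After 1 (visit(A)): cur=A back=1 fwd=0
After 2 (visit(Y)): cur=Y back=2 fwd=0
After 3 (visit(K)): cur=K back=3 fwd=0
After 4 (back): cur=Y back=2 fwd=1
After 5 (back): cur=A back=1 fwd=2
After 6 (visit(I)): cur=I back=2 fwd=0
After 7 (visit(S)): cur=S back=3 fwd=0
After 8 (back): cur=I back=2 fwd=1
After 9 (visit(L)): cur=L back=3 fwd=0
After 10 (back): cur=I back=2 fwd=1
After 11 (visit(O)): cur=O back=3 fwd=0
After 12 (back): cur=I back=2 fwd=1
After 13 (visit(Z)): cur=Z back=3 fwd=0

Answer: Z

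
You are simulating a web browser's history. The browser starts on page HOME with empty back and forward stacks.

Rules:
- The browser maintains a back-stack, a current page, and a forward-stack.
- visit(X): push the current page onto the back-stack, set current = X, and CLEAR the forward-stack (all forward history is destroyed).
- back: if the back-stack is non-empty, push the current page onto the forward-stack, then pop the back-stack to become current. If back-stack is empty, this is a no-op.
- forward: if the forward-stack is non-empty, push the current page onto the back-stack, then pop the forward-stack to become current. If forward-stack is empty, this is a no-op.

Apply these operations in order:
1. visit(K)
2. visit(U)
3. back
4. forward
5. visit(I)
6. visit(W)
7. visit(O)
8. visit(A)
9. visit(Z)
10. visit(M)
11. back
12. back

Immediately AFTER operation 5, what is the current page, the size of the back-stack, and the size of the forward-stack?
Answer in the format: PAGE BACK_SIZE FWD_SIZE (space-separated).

After 1 (visit(K)): cur=K back=1 fwd=0
After 2 (visit(U)): cur=U back=2 fwd=0
After 3 (back): cur=K back=1 fwd=1
After 4 (forward): cur=U back=2 fwd=0
After 5 (visit(I)): cur=I back=3 fwd=0

I 3 0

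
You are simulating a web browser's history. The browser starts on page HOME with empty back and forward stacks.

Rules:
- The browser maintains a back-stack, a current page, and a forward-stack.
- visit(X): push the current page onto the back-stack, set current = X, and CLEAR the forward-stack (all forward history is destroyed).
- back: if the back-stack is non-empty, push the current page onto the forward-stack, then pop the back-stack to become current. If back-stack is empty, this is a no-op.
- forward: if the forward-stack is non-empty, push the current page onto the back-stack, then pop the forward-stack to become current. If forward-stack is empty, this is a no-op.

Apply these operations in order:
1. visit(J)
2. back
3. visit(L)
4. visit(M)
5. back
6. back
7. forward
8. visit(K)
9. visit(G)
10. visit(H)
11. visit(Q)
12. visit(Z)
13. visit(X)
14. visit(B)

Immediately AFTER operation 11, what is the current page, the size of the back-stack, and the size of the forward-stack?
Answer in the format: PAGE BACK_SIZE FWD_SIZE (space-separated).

After 1 (visit(J)): cur=J back=1 fwd=0
After 2 (back): cur=HOME back=0 fwd=1
After 3 (visit(L)): cur=L back=1 fwd=0
After 4 (visit(M)): cur=M back=2 fwd=0
After 5 (back): cur=L back=1 fwd=1
After 6 (back): cur=HOME back=0 fwd=2
After 7 (forward): cur=L back=1 fwd=1
After 8 (visit(K)): cur=K back=2 fwd=0
After 9 (visit(G)): cur=G back=3 fwd=0
After 10 (visit(H)): cur=H back=4 fwd=0
After 11 (visit(Q)): cur=Q back=5 fwd=0

Q 5 0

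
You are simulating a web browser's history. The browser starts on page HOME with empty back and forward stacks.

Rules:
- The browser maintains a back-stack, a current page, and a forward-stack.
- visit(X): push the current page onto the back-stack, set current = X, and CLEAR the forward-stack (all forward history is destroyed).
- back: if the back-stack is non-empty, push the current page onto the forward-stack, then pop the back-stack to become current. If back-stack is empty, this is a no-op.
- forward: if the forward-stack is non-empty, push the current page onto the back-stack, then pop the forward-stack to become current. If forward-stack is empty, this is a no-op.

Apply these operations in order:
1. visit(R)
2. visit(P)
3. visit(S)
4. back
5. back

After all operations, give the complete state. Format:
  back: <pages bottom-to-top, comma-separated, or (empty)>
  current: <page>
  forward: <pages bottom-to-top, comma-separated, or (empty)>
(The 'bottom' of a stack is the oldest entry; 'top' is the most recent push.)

Answer: back: HOME
current: R
forward: S,P

Derivation:
After 1 (visit(R)): cur=R back=1 fwd=0
After 2 (visit(P)): cur=P back=2 fwd=0
After 3 (visit(S)): cur=S back=3 fwd=0
After 4 (back): cur=P back=2 fwd=1
After 5 (back): cur=R back=1 fwd=2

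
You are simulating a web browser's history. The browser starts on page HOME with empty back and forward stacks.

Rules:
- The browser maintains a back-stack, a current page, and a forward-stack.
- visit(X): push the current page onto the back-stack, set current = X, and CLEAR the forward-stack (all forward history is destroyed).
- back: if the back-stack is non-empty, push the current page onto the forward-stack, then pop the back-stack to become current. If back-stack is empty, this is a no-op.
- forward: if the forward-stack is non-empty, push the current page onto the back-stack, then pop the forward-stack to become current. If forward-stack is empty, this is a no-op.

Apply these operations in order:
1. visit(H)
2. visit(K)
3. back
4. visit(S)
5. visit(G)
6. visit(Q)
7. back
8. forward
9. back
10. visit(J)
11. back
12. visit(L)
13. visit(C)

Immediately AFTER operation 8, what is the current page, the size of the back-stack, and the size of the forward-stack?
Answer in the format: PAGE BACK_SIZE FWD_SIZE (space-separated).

After 1 (visit(H)): cur=H back=1 fwd=0
After 2 (visit(K)): cur=K back=2 fwd=0
After 3 (back): cur=H back=1 fwd=1
After 4 (visit(S)): cur=S back=2 fwd=0
After 5 (visit(G)): cur=G back=3 fwd=0
After 6 (visit(Q)): cur=Q back=4 fwd=0
After 7 (back): cur=G back=3 fwd=1
After 8 (forward): cur=Q back=4 fwd=0

Q 4 0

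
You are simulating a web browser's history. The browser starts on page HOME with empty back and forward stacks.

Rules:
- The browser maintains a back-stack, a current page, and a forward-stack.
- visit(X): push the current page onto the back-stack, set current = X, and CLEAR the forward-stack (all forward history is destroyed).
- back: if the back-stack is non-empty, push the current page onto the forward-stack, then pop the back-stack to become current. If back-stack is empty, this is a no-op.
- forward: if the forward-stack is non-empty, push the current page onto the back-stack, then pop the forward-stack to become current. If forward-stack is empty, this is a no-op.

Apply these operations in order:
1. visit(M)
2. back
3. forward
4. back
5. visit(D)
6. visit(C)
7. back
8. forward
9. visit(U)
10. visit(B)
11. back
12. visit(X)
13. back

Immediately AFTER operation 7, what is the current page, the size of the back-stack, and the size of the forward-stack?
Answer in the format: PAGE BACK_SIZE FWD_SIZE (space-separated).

After 1 (visit(M)): cur=M back=1 fwd=0
After 2 (back): cur=HOME back=0 fwd=1
After 3 (forward): cur=M back=1 fwd=0
After 4 (back): cur=HOME back=0 fwd=1
After 5 (visit(D)): cur=D back=1 fwd=0
After 6 (visit(C)): cur=C back=2 fwd=0
After 7 (back): cur=D back=1 fwd=1

D 1 1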